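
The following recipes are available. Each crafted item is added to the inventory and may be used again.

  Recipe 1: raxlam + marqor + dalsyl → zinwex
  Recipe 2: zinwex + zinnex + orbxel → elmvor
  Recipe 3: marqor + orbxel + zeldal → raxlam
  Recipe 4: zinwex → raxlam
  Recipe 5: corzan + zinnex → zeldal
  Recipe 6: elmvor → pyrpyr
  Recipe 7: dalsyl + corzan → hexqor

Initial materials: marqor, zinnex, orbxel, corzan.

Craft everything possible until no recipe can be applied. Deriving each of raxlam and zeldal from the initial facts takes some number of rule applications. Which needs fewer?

zeldal: corzan + zinnex → zeldal (Recipe 5). [1 rule application]
raxlam: Using Recipe 5, corzan and zinnex make zeldal. marqor + orbxel + zeldal → raxlam (Recipe 3). [2 rule applications]
zeldal needs fewer.

zeldal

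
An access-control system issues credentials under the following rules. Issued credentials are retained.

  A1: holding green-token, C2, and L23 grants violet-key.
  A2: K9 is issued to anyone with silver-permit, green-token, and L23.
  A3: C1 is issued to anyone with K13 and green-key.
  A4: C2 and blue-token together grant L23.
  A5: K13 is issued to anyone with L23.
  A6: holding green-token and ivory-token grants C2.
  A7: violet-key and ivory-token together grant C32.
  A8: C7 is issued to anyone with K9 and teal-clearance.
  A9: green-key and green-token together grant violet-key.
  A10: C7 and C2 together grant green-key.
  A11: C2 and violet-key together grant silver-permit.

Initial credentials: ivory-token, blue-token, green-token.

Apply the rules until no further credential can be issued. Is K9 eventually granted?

Yes

Holding green-token and ivory-token grants C2 (A6).
Holding C2 and blue-token grants L23 (A4).
Holding green-token, C2, and L23 grants violet-key (A1).
Holding C2 and violet-key grants silver-permit (A11).
Holding silver-permit, green-token, and L23 grants K9 (A2).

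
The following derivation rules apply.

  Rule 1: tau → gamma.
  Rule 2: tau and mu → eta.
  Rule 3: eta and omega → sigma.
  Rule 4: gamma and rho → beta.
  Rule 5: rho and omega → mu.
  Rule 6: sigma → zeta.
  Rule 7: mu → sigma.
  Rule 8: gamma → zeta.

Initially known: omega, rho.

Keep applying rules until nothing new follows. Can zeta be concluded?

rho and omega hold, so mu follows (Rule 5).
From mu, Rule 7 gives sigma.
sigma holds, so zeta follows (Rule 6).

Yes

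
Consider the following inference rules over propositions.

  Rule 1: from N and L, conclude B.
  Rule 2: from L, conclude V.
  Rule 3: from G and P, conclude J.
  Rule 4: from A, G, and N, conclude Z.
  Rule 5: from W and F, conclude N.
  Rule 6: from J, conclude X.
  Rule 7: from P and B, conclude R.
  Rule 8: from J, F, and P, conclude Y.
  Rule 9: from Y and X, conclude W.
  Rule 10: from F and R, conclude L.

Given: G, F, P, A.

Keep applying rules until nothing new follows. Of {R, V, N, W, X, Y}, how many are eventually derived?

From G and P, Rule 3 gives J.
From J, Rule 6 gives X.
From J, F, and P, Rule 8 gives Y.
From Y and X, Rule 9 gives W.
From W and F, Rule 5 gives N.
R would need P and B (Rule 7), but B is never established.
V would need L (Rule 2), but L is never established.
N: reached.
W: reached.
X: reached.
Y: reached.
Reached: N, W, X, and Y — 4 of the 6.

4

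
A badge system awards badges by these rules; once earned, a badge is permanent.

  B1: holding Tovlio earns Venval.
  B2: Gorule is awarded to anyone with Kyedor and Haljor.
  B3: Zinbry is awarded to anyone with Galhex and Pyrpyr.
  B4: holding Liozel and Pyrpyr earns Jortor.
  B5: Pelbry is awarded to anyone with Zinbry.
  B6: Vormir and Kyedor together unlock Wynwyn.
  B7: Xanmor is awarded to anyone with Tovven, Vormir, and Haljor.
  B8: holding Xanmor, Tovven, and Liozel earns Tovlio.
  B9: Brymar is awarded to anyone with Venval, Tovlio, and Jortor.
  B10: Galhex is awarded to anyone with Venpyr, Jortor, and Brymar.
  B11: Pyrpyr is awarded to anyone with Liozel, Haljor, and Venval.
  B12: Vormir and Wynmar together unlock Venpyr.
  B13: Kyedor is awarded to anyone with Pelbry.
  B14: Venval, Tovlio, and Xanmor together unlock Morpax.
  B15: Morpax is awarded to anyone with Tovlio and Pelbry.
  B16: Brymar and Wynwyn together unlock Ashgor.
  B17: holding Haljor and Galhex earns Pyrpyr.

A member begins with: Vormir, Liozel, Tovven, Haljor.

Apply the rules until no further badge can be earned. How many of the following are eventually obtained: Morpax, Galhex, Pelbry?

With Tovven, Vormir, and Haljor, Xanmor is earned (B7).
With Xanmor, Tovven, and Liozel, Tovlio is earned (B8).
With Tovlio, Venval is earned (B1).
With Venval, Tovlio, and Xanmor, Morpax is earned (B14).
Morpax: reached.
Galhex would need Venpyr, Jortor, and Brymar (B10), but Venpyr is never earned.
Pelbry would need Zinbry (B5), but Zinbry is never earned.
Reached: Morpax — 1 of the 3.

1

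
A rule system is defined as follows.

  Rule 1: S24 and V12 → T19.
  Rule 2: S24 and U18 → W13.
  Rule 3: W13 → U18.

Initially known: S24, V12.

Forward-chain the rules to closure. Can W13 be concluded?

No

W13 would need S24 and U18 (Rule 2), but U18 is never established.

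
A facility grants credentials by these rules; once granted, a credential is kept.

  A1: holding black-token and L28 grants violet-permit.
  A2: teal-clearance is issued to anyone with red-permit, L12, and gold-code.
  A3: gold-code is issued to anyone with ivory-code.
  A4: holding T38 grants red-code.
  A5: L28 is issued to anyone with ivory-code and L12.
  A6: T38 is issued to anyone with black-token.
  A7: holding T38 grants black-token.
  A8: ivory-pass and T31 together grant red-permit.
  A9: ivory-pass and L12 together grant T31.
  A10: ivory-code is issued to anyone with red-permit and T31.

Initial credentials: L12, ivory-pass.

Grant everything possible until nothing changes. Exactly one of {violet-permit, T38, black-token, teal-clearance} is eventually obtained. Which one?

Holding ivory-pass and L12 grants T31 (A9).
Holding ivory-pass and T31 grants red-permit (A8).
Holding red-permit and T31 grants ivory-code (A10).
Holding ivory-code grants gold-code (A3).
Holding red-permit, L12, and gold-code grants teal-clearance (A2).
violet-permit would need black-token and L28 (A1), but black-token is never granted. T38 would need black-token (A6), but black-token is never granted. black-token would need T38 (A7), but T38 is never granted.

teal-clearance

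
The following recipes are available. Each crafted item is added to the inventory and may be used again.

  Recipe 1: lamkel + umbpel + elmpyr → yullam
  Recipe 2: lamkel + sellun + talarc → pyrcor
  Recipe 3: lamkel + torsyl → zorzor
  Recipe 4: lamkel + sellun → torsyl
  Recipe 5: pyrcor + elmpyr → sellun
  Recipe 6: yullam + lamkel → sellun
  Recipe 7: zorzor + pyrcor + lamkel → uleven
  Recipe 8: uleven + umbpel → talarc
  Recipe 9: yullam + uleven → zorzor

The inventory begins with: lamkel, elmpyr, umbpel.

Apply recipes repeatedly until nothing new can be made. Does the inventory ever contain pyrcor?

pyrcor would need lamkel, sellun, and talarc (Recipe 2), but talarc is never obtained.

No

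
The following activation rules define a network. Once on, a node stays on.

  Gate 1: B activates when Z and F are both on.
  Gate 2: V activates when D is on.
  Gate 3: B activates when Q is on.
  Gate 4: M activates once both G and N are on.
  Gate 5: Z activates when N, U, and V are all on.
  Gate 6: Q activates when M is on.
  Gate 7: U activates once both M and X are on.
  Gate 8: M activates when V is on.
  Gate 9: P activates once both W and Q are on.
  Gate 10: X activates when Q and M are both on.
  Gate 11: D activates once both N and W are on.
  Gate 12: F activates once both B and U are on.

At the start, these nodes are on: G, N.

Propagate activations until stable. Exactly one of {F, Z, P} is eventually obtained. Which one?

G and N are on, so M activates (Gate 4).
Gate 6: M on → Q on.
Q and M are on, so X activates (Gate 10).
Gate 3: Q on → B on.
Gate 7: M and X on → U on.
B and U are on, so F activates (Gate 12).
Z would need N, U, and V (Gate 5), but V never turns on. P would need W and Q (Gate 9), but W never turns on.

F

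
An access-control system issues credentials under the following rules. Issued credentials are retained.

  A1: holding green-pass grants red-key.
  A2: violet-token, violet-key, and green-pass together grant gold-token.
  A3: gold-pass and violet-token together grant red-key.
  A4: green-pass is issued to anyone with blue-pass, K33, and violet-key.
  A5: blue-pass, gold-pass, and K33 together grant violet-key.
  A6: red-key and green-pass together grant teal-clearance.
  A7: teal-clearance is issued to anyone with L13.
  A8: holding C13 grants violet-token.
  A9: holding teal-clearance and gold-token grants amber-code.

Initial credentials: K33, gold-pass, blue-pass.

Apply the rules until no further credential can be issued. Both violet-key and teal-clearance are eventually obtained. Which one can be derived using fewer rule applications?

violet-key

violet-key: Holding blue-pass, gold-pass, and K33 grants violet-key (A5). [1 rule application]
teal-clearance: Holding blue-pass, gold-pass, and K33 grants violet-key (A5). Holding blue-pass, K33, and violet-key grants green-pass (A4). Holding green-pass grants red-key (A1). Holding red-key and green-pass grants teal-clearance (A6). [4 rule applications]
violet-key needs fewer.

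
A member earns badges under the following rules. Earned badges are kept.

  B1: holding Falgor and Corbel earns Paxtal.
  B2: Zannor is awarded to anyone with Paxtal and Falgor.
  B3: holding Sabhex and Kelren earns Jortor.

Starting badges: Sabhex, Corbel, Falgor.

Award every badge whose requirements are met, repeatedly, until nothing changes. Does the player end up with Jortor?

Jortor would need Sabhex and Kelren (B3), but Kelren is never earned.

No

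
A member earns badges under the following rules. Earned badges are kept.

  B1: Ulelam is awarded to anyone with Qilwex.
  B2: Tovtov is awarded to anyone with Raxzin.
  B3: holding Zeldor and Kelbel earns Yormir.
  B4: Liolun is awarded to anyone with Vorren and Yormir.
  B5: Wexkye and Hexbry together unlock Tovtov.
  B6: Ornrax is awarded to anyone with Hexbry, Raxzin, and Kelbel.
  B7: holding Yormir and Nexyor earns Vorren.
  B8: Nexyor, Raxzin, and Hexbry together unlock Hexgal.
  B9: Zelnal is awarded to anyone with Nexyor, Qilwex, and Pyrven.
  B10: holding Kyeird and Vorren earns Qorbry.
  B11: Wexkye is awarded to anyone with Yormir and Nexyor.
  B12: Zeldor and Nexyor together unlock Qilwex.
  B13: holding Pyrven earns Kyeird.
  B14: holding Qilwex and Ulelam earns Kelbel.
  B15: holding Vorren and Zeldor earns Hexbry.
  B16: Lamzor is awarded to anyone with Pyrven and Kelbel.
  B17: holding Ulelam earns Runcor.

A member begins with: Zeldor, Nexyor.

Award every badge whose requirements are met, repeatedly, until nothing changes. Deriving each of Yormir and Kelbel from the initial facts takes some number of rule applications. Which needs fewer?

Kelbel

Kelbel: With Zeldor and Nexyor, Qilwex is earned (B12). With Qilwex, Ulelam is earned (B1). With Qilwex and Ulelam, Kelbel is earned (B14). [3 rule applications]
Yormir: With Zeldor and Nexyor, Qilwex is earned (B12). With Qilwex, Ulelam is earned (B1). With Qilwex and Ulelam, Kelbel is earned (B14). With Zeldor and Kelbel, Yormir is earned (B3). [4 rule applications]
Kelbel needs fewer.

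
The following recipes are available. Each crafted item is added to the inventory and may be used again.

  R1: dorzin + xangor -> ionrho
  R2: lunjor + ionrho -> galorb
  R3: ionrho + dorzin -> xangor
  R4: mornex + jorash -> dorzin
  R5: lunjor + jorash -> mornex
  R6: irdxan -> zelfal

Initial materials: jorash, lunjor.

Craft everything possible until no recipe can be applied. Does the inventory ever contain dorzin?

Yes

Using R5, lunjor and jorash make mornex.
Using R4, mornex and jorash make dorzin.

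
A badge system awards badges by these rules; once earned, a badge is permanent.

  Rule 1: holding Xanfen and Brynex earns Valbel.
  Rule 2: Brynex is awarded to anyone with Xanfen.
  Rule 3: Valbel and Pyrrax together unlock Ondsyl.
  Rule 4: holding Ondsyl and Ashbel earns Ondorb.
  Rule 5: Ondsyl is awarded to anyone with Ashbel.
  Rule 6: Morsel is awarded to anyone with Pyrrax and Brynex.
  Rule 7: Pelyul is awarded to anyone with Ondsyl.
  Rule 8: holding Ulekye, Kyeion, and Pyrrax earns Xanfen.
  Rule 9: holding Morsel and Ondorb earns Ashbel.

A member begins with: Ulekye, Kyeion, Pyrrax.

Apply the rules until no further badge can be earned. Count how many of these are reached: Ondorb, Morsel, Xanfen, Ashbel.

With Ulekye, Kyeion, and Pyrrax, Xanfen is earned (Rule 8).
With Xanfen, Brynex is earned (Rule 2).
With Pyrrax and Brynex, Morsel is earned (Rule 6).
Ondorb would need Ondsyl and Ashbel (Rule 4), but Ashbel is never earned.
Morsel: reached.
Xanfen: reached.
Ashbel would need Morsel and Ondorb (Rule 9), but Ondorb is never earned.
Reached: Morsel and Xanfen — 2 of the 4.

2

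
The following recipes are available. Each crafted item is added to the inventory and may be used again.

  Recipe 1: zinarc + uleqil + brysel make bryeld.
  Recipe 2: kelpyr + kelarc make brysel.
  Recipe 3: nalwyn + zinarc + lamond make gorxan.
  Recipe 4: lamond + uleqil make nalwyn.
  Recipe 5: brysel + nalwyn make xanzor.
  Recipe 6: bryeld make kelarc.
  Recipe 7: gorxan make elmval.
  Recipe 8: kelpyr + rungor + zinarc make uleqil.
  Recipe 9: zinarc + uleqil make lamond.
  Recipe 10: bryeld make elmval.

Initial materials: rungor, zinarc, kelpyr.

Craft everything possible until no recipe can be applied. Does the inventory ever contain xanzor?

No

xanzor would need brysel and nalwyn (Recipe 5), but brysel is never obtained.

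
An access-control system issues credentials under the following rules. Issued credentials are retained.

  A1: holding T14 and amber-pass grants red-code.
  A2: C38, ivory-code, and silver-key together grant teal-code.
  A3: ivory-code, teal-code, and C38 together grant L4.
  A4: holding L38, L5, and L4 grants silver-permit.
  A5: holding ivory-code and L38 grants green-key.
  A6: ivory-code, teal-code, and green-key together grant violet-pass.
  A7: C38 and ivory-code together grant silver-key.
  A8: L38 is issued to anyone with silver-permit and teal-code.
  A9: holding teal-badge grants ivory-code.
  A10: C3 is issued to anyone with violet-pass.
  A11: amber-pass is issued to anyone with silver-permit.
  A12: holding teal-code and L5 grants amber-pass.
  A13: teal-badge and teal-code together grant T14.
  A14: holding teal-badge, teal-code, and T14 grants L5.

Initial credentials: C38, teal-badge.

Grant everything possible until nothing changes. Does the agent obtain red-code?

Holding teal-badge grants ivory-code (A9).
Holding C38 and ivory-code grants silver-key (A7).
Holding C38, ivory-code, and silver-key grants teal-code (A2).
Holding teal-badge and teal-code grants T14 (A13).
Holding teal-badge, teal-code, and T14 grants L5 (A14).
Holding teal-code and L5 grants amber-pass (A12).
Holding T14 and amber-pass grants red-code (A1).

Yes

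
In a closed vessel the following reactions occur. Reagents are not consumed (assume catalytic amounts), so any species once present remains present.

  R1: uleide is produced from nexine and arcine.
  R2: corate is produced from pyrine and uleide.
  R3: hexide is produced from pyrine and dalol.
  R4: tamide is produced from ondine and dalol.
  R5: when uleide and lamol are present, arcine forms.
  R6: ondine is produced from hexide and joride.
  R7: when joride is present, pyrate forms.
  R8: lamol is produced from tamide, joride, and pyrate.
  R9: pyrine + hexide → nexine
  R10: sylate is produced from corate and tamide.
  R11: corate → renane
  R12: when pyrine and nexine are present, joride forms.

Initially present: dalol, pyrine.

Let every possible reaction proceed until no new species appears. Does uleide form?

No

uleide would need nexine and arcine (R1), but arcine never forms.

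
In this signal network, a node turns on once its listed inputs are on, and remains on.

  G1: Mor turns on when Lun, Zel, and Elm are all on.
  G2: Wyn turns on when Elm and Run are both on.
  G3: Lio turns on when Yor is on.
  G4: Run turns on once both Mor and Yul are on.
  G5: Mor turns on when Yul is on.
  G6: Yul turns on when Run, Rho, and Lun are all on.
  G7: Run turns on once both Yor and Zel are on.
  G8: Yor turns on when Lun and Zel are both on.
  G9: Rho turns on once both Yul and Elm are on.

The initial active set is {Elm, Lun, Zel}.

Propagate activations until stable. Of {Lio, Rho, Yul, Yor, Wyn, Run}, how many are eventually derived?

4

Lun and Zel are on, so Yor turns on (G8).
G7: Yor and Zel on → Run on.
Yor is on, so Lio turns on (G3).
Elm and Run are on, so Wyn turns on (G2).
Lio: reached.
Rho would need Yul and Elm (G9), but Yul never turns on.
Yul would need Run, Rho, and Lun (G6), but Rho never turns on.
Yor: reached.
Wyn: reached.
Run: reached.
Reached: Lio, Yor, Wyn, and Run — 4 of the 6.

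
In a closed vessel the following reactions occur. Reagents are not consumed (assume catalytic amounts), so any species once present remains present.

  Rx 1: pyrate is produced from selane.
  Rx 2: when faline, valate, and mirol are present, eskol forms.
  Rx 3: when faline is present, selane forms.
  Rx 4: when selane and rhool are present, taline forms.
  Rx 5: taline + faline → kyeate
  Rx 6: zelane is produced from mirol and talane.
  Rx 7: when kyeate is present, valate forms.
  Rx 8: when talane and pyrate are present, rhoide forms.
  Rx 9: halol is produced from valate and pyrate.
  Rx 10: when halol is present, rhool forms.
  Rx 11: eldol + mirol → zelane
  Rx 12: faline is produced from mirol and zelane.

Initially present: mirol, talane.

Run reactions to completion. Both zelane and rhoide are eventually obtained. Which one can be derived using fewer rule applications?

zelane

zelane: mirol and talane present → zelane forms (Rx 6). [1 rule application]
rhoide: mirol and talane present → zelane forms (Rx 6). mirol and zelane present → faline forms (Rx 12). faline present → selane forms (Rx 3). selane present → pyrate forms (Rx 1). talane and pyrate present → rhoide forms (Rx 8). [5 rule applications]
zelane needs fewer.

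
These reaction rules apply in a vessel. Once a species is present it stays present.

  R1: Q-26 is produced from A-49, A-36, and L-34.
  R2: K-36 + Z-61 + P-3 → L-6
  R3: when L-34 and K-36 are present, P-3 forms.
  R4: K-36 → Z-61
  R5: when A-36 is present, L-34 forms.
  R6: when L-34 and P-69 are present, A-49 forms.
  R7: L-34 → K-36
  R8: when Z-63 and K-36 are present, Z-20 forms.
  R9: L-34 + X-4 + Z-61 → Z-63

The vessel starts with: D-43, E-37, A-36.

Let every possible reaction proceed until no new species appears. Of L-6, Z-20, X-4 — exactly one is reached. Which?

L-6

A-36 present → L-34 forms (R5).
L-34 present → K-36 forms (R7).
L-34 and K-36 present → P-3 forms (R3).
K-36 present → Z-61 forms (R4).
K-36, Z-61, and P-3 present → L-6 forms (R2).
Z-20 would need Z-63 and K-36 (R8), but Z-63 never forms. No rule produces X-4, and it is not given.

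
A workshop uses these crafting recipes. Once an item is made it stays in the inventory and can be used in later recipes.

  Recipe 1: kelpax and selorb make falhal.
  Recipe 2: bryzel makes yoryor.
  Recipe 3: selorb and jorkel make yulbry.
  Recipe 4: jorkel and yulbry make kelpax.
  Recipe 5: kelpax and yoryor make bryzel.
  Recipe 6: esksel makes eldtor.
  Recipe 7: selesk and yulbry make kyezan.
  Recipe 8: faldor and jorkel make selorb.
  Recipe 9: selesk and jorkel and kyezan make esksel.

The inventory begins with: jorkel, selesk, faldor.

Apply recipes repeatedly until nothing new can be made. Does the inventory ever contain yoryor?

yoryor would need bryzel (Recipe 2), but bryzel is never obtained.

No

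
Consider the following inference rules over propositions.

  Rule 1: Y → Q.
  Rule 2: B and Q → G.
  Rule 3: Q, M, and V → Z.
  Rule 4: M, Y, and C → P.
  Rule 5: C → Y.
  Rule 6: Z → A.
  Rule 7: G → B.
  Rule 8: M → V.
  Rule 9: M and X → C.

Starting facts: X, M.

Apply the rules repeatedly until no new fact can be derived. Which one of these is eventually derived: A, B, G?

A

M holds, so V follows (Rule 8).
From M and X, Rule 9 gives C.
C holds, so Y follows (Rule 5).
Y holds, so Q follows (Rule 1).
From Q, M, and V, Rule 3 gives Z.
Z holds, so A follows (Rule 6).
B would need G (Rule 7), but G is never established. G would need B and Q (Rule 2), but B is never established.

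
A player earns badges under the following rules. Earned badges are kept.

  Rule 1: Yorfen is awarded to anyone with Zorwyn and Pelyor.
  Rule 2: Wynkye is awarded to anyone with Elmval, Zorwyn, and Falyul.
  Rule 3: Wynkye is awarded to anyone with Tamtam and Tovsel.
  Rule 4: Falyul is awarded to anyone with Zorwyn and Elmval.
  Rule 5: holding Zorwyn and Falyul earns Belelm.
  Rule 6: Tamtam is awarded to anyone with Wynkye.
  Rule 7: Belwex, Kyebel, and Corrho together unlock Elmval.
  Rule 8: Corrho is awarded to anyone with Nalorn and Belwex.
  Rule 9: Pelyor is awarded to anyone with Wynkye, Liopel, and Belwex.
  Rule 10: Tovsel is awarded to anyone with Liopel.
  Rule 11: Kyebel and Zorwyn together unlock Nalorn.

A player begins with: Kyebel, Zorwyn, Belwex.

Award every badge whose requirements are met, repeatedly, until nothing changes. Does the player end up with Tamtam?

With Kyebel and Zorwyn, Nalorn is earned (Rule 11).
With Nalorn and Belwex, Corrho is earned (Rule 8).
With Belwex, Kyebel, and Corrho, Elmval is earned (Rule 7).
With Zorwyn and Elmval, Falyul is earned (Rule 4).
With Elmval, Zorwyn, and Falyul, Wynkye is earned (Rule 2).
With Wynkye, Tamtam is earned (Rule 6).

Yes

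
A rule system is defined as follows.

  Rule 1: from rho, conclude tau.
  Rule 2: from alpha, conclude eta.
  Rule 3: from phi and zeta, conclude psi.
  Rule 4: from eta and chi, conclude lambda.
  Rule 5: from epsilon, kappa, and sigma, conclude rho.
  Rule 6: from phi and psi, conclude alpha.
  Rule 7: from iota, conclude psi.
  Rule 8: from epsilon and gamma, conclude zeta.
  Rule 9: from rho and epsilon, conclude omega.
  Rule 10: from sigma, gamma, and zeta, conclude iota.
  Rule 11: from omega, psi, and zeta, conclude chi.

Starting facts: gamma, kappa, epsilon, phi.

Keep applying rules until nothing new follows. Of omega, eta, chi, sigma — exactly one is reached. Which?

eta

epsilon and gamma hold, so zeta follows (Rule 8).
phi and zeta hold, so psi follows (Rule 3).
phi and psi hold, so alpha follows (Rule 6).
From alpha, Rule 2 gives eta.
No rule produces sigma, and it is not given. omega would need rho and epsilon (Rule 9), but rho is never established. chi would need omega, psi, and zeta (Rule 11), but omega is never established.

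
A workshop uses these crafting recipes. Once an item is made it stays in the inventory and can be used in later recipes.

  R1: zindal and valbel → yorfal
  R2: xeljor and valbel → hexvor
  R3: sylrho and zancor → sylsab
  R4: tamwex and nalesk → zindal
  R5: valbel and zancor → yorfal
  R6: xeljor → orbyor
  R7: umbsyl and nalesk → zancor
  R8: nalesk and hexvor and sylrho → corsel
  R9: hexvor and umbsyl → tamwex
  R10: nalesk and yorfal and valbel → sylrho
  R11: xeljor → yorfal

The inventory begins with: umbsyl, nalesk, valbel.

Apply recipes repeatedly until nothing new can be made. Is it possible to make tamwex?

tamwex would need hexvor and umbsyl (R9), but hexvor is never obtained.

No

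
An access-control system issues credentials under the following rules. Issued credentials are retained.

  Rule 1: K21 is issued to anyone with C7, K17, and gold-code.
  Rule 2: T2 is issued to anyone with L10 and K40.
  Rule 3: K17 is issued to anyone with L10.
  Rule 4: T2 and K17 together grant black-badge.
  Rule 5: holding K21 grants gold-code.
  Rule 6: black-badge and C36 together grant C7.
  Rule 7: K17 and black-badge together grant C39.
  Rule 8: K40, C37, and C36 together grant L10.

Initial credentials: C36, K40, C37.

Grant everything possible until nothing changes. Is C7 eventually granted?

Holding K40, C37, and C36 grants L10 (Rule 8).
Holding L10 and K40 grants T2 (Rule 2).
Holding L10 grants K17 (Rule 3).
Holding T2 and K17 grants black-badge (Rule 4).
Holding black-badge and C36 grants C7 (Rule 6).

Yes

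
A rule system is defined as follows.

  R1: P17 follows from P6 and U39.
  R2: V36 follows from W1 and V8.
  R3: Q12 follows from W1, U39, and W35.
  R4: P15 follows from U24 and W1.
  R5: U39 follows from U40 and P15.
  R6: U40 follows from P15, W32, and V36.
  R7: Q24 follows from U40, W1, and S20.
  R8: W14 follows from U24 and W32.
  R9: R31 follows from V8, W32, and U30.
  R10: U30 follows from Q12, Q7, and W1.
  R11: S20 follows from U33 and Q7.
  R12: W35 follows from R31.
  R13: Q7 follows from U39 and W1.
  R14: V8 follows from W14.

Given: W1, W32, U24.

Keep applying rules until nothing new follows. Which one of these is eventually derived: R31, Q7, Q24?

From U24 and W32, R8 gives W14.
From U24 and W1, R4 gives P15.
W14 holds, so V8 follows (R14).
W1 and V8 hold, so V36 follows (R2).
P15, W32, and V36 hold, so U40 follows (R6).
U40 and P15 hold, so U39 follows (R5).
From U39 and W1, R13 gives Q7.
R31 would need V8, W32, and U30 (R9), but U30 is never established. Q24 would need U40, W1, and S20 (R7), but S20 is never established.

Q7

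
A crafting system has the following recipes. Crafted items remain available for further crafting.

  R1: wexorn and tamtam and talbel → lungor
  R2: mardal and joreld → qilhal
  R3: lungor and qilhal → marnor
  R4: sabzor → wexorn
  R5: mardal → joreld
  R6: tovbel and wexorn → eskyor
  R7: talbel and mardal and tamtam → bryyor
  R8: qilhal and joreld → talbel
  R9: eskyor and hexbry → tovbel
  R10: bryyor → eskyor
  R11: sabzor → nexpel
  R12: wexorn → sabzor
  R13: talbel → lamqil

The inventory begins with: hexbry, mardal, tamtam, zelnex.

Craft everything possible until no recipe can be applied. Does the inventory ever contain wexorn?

No

wexorn would need sabzor (R4), but sabzor is never obtained.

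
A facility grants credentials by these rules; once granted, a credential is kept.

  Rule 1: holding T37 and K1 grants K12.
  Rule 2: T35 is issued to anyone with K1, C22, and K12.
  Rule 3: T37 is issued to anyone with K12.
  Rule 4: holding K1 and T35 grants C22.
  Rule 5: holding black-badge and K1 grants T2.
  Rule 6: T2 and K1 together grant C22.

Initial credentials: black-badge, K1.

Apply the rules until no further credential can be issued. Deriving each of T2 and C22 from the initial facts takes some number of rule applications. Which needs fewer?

T2: Holding black-badge and K1 grants T2 (Rule 5). [1 rule application]
C22: Holding black-badge and K1 grants T2 (Rule 5). Holding T2 and K1 grants C22 (Rule 6). [2 rule applications]
T2 needs fewer.

T2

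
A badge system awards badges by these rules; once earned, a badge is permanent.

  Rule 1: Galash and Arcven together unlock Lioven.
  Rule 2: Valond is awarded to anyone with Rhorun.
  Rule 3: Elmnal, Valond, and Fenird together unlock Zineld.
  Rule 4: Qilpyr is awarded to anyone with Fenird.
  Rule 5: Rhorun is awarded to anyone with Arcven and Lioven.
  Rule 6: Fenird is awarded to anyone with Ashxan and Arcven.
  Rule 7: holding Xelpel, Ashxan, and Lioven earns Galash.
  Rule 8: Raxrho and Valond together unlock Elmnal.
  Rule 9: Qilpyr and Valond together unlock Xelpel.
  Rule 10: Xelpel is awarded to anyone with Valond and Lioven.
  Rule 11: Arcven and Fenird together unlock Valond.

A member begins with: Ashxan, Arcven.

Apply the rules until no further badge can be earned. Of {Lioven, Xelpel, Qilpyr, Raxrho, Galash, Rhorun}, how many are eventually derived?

2

With Ashxan and Arcven, Fenird is earned (Rule 6).
With Arcven and Fenird, Valond is earned (Rule 11).
With Fenird, Qilpyr is earned (Rule 4).
With Qilpyr and Valond, Xelpel is earned (Rule 9).
Lioven would need Galash and Arcven (Rule 1), but Galash is never earned.
Xelpel: reached.
Qilpyr: reached.
No rule produces Raxrho, and it is not given.
Galash would need Xelpel, Ashxan, and Lioven (Rule 7), but Lioven is never earned.
Rhorun would need Arcven and Lioven (Rule 5), but Lioven is never earned.
Reached: Xelpel and Qilpyr — 2 of the 6.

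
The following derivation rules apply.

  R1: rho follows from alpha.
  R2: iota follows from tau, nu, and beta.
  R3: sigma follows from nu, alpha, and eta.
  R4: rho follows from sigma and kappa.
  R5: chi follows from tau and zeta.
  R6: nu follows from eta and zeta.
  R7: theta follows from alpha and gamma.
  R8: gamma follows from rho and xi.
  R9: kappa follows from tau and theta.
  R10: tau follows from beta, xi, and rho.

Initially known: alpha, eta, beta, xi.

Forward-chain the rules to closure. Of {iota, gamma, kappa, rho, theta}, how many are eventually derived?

alpha holds, so rho follows (R1).
From rho and xi, R8 gives gamma.
From beta, xi, and rho, R10 gives tau.
alpha and gamma hold, so theta follows (R7).
tau and theta hold, so kappa follows (R9).
iota would need tau, nu, and beta (R2), but nu is never established.
gamma: reached.
kappa: reached.
rho: reached.
theta: reached.
Reached: gamma, kappa, rho, and theta — 4 of the 5.

4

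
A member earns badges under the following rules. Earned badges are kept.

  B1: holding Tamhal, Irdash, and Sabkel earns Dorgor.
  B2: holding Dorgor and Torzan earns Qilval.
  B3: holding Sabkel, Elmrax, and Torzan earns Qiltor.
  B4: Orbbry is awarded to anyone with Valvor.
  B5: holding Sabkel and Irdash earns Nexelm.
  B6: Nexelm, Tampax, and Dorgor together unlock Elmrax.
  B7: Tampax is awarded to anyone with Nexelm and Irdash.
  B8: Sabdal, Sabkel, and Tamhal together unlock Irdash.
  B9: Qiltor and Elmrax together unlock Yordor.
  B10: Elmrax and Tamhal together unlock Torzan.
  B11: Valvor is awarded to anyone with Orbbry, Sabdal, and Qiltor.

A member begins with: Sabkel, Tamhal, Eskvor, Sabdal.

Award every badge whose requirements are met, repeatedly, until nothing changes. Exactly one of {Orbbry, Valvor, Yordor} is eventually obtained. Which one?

With Sabdal, Sabkel, and Tamhal, Irdash is earned (B8).
With Sabkel and Irdash, Nexelm is earned (B5).
With Tamhal, Irdash, and Sabkel, Dorgor is earned (B1).
With Nexelm and Irdash, Tampax is earned (B7).
With Nexelm, Tampax, and Dorgor, Elmrax is earned (B6).
With Elmrax and Tamhal, Torzan is earned (B10).
With Sabkel, Elmrax, and Torzan, Qiltor is earned (B3).
With Qiltor and Elmrax, Yordor is earned (B9).
Orbbry would need Valvor (B4), but Valvor is never earned. Valvor would need Orbbry, Sabdal, and Qiltor (B11), but Orbbry is never earned.

Yordor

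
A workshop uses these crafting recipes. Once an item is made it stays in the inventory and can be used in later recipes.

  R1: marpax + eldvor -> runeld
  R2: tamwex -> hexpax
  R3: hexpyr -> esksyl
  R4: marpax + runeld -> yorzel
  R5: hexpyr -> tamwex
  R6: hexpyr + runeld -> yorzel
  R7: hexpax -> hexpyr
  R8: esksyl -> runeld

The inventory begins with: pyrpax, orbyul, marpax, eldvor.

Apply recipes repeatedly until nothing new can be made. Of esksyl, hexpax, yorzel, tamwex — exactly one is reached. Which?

yorzel

Using R1, marpax and eldvor make runeld.
Using R4, marpax and runeld make yorzel.
hexpax would need tamwex (R2), but tamwex is never obtained. esksyl would need hexpyr (R3), but hexpyr is never obtained. tamwex would need hexpyr (R5), but hexpyr is never obtained.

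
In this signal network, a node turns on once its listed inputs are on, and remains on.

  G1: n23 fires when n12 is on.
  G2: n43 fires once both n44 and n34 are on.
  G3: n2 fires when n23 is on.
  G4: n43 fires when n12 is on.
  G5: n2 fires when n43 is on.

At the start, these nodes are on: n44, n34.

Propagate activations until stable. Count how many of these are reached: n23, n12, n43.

1

n44 and n34 are on, so n43 fires (G2).
n23 would need n12 (G1), but n12 never turns on.
No rule produces n12, and it is not given.
n43: reached.
Reached: n43 — 1 of the 3.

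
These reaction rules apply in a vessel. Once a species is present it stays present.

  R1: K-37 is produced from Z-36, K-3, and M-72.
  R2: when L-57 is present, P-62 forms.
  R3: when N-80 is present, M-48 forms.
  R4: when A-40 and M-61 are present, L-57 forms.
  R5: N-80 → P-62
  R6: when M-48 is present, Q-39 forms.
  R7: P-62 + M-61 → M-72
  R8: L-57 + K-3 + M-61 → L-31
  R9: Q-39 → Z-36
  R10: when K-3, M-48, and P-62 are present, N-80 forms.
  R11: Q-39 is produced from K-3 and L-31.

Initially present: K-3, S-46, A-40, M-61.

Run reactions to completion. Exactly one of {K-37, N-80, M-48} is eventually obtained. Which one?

K-37

A-40 and M-61 present → L-57 forms (R4).
L-57, K-3, and M-61 present → L-31 forms (R8).
L-57 present → P-62 forms (R2).
K-3 and L-31 present → Q-39 forms (R11).
P-62 and M-61 present → M-72 forms (R7).
Q-39 present → Z-36 forms (R9).
Z-36, K-3, and M-72 present → K-37 forms (R1).
M-48 would need N-80 (R3), but N-80 never forms. N-80 would need K-3, M-48, and P-62 (R10), but M-48 never forms.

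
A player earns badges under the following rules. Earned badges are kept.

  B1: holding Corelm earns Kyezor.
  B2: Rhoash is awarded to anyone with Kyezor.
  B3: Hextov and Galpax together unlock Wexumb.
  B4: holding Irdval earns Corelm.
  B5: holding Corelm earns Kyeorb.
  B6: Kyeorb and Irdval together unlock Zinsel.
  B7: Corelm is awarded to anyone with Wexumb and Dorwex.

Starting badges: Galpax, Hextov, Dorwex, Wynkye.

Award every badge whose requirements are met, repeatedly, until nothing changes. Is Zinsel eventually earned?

Zinsel would need Kyeorb and Irdval (B6), but Irdval is never earned.

No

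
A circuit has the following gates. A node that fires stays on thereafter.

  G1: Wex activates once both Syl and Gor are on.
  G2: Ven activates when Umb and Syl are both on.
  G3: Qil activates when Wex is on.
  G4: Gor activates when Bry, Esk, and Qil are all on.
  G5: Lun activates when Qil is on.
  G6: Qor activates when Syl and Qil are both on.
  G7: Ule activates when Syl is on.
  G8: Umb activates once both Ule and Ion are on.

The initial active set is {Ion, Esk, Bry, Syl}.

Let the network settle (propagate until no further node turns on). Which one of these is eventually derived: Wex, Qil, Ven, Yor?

Syl is on, so Ule activates (G7).
G8: Ule and Ion on → Umb on.
Umb and Syl are on, so Ven activates (G2).
No rule produces Yor, and it is not given. Qil would need Wex (G3), but Wex never turns on. Wex would need Syl and Gor (G1), but Gor never turns on.

Ven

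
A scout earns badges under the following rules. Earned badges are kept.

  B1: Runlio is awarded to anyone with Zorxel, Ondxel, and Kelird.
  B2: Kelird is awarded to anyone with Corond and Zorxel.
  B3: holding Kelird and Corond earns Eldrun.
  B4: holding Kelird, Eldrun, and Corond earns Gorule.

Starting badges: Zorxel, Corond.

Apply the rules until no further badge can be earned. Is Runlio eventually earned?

No

Runlio would need Zorxel, Ondxel, and Kelird (B1), but Ondxel is never earned.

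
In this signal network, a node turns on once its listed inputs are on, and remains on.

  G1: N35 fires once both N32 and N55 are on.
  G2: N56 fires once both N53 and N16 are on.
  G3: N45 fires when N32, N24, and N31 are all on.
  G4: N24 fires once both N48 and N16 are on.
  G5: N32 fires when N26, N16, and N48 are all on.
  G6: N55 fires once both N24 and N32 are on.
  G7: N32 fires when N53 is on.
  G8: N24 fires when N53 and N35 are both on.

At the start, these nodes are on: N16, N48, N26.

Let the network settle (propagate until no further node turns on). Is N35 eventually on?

Yes

G5: N26, N16, and N48 on → N32 on.
N48 and N16 are on, so N24 fires (G4).
N24 and N32 are on, so N55 fires (G6).
N32 and N55 are on, so N35 fires (G1).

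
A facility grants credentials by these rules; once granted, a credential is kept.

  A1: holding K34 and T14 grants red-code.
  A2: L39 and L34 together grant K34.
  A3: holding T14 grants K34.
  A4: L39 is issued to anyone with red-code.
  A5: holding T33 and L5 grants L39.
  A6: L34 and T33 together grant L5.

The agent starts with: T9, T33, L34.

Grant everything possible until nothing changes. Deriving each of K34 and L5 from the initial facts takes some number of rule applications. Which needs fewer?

L5

L5: Holding L34 and T33 grants L5 (A6). [1 rule application]
K34: Holding L34 and T33 grants L5 (A6). Holding T33 and L5 grants L39 (A5). Holding L39 and L34 grants K34 (A2). [3 rule applications]
L5 needs fewer.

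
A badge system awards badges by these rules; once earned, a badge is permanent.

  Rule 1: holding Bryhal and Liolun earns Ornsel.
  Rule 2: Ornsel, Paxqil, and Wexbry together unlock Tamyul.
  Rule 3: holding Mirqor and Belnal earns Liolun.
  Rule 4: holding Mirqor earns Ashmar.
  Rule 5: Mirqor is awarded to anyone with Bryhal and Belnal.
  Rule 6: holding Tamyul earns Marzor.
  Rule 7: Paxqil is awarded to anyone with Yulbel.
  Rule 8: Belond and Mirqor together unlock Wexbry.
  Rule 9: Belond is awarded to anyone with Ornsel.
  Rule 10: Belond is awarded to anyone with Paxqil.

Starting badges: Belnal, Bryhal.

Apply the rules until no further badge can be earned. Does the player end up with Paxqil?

Paxqil would need Yulbel (Rule 7), but Yulbel is never earned.

No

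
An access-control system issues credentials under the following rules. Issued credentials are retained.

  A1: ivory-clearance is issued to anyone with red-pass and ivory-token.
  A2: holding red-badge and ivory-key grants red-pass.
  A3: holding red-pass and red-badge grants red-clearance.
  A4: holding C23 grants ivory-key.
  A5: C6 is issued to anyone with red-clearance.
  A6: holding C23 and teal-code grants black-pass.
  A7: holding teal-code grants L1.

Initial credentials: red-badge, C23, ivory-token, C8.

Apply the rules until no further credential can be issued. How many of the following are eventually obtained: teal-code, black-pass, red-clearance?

1

Holding C23 grants ivory-key (A4).
Holding red-badge and ivory-key grants red-pass (A2).
Holding red-pass and red-badge grants red-clearance (A3).
No rule produces teal-code, and it is not given.
black-pass would need C23 and teal-code (A6), but teal-code is never granted.
red-clearance: reached.
Reached: red-clearance — 1 of the 3.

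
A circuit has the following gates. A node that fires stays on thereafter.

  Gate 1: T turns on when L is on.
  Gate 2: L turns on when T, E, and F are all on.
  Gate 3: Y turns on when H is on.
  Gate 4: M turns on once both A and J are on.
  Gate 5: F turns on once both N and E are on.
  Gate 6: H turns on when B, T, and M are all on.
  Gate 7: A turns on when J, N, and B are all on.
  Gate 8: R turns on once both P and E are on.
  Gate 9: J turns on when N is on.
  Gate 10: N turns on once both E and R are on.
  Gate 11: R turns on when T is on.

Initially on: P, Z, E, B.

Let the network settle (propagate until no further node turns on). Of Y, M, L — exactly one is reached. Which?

P and E are on, so R turns on (Gate 8).
E and R are on, so N turns on (Gate 10).
N is on, so J turns on (Gate 9).
Gate 7: J, N, and B on → A on.
A and J are on, so M turns on (Gate 4).
Y would need H (Gate 3), but H never turns on. L would need T, E, and F (Gate 2), but T never turns on.

M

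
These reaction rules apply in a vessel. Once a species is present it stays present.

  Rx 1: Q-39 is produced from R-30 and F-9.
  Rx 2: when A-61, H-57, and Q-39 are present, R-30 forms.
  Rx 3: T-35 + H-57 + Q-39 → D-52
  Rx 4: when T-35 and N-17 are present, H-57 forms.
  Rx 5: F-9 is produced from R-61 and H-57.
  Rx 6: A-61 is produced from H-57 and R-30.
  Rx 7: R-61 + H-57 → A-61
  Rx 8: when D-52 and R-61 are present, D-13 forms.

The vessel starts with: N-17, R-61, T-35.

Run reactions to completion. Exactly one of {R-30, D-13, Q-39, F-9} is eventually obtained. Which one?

F-9

T-35 and N-17 present → H-57 forms (Rx 4).
R-61 and H-57 present → F-9 forms (Rx 5).
R-30 would need A-61, H-57, and Q-39 (Rx 2), but Q-39 never forms. Q-39 would need R-30 and F-9 (Rx 1), but R-30 never forms. D-13 would need D-52 and R-61 (Rx 8), but D-52 never forms.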